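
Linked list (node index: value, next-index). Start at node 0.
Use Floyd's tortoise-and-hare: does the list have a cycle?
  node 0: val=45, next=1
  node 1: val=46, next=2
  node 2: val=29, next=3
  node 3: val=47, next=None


Floyd's tortoise (slow, +1) and hare (fast, +2):
  init: slow=0, fast=0
  step 1: slow=1, fast=2
  step 2: fast 2->3->None, no cycle

Cycle: no


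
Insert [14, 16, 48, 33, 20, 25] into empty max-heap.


Insert 14: [14]
Insert 16: [16, 14]
Insert 48: [48, 14, 16]
Insert 33: [48, 33, 16, 14]
Insert 20: [48, 33, 16, 14, 20]
Insert 25: [48, 33, 25, 14, 20, 16]

Final heap: [48, 33, 25, 14, 20, 16]


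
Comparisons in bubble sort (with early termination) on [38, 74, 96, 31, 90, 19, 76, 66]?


Algorithm: bubble sort (with early termination)
Input: [38, 74, 96, 31, 90, 19, 76, 66]
Sorted: [19, 31, 38, 66, 74, 76, 90, 96]

27


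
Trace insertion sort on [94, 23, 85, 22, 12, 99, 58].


Initial: [94, 23, 85, 22, 12, 99, 58]
Insert 23: [23, 94, 85, 22, 12, 99, 58]
Insert 85: [23, 85, 94, 22, 12, 99, 58]
Insert 22: [22, 23, 85, 94, 12, 99, 58]
Insert 12: [12, 22, 23, 85, 94, 99, 58]
Insert 99: [12, 22, 23, 85, 94, 99, 58]
Insert 58: [12, 22, 23, 58, 85, 94, 99]

Sorted: [12, 22, 23, 58, 85, 94, 99]


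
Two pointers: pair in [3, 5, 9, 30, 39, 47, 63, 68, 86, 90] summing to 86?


lo=0(3)+hi=9(90)=93
lo=0(3)+hi=8(86)=89
lo=0(3)+hi=7(68)=71
lo=1(5)+hi=7(68)=73
lo=2(9)+hi=7(68)=77
lo=3(30)+hi=7(68)=98
lo=3(30)+hi=6(63)=93
lo=3(30)+hi=5(47)=77
lo=4(39)+hi=5(47)=86

Yes: 39+47=86


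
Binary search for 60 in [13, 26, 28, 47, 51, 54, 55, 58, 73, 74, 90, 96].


Step 1: lo=0, hi=11, mid=5, val=54
Step 2: lo=6, hi=11, mid=8, val=73
Step 3: lo=6, hi=7, mid=6, val=55
Step 4: lo=7, hi=7, mid=7, val=58

Not found


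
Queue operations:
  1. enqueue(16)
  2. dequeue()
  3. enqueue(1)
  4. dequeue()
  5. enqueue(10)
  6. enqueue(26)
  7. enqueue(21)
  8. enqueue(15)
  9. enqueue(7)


enqueue(16) -> [16]
dequeue()->16, []
enqueue(1) -> [1]
dequeue()->1, []
enqueue(10) -> [10]
enqueue(26) -> [10, 26]
enqueue(21) -> [10, 26, 21]
enqueue(15) -> [10, 26, 21, 15]
enqueue(7) -> [10, 26, 21, 15, 7]

Final queue: [10, 26, 21, 15, 7]


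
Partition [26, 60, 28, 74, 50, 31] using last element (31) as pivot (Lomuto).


Pivot: 31
  26 <= 31: advance i (no swap)
  28 <= 31: swap -> [26, 28, 60, 74, 50, 31]
Place pivot at 2: [26, 28, 31, 74, 50, 60]

Partitioned: [26, 28, 31, 74, 50, 60]


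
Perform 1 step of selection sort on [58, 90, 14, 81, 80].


Initial: [58, 90, 14, 81, 80]
Step 1: min=14 at 2
  Swap: [14, 90, 58, 81, 80]

After 1 step: [14, 90, 58, 81, 80]


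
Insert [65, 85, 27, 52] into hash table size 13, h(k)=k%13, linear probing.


Insert 65: h=0 -> slot 0
Insert 85: h=7 -> slot 7
Insert 27: h=1 -> slot 1
Insert 52: h=0, 2 probes -> slot 2

Table: [65, 27, 52, None, None, None, None, 85, None, None, None, None, None]


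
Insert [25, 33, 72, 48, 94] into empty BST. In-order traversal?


Insert 25: root
Insert 33: R from 25
Insert 72: R from 25 -> R from 33
Insert 48: R from 25 -> R from 33 -> L from 72
Insert 94: R from 25 -> R from 33 -> R from 72

In-order: [25, 33, 48, 72, 94]


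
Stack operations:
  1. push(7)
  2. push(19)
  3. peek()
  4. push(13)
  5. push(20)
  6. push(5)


push(7) -> [7]
push(19) -> [7, 19]
peek()->19
push(13) -> [7, 19, 13]
push(20) -> [7, 19, 13, 20]
push(5) -> [7, 19, 13, 20, 5]

Final stack: [7, 19, 13, 20, 5]


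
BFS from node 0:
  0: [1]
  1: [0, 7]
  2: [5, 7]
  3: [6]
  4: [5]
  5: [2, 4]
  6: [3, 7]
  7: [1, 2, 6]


Visit 0, enqueue [1]
Visit 1, enqueue [7]
Visit 7, enqueue [2, 6]
Visit 2, enqueue [5]
Visit 6, enqueue [3]
Visit 5, enqueue [4]
Visit 3, enqueue []
Visit 4, enqueue []

BFS order: [0, 1, 7, 2, 6, 5, 3, 4]


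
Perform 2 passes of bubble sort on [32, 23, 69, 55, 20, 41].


Initial: [32, 23, 69, 55, 20, 41]
Pass 1: [23, 32, 55, 20, 41, 69] (4 swaps)
Pass 2: [23, 32, 20, 41, 55, 69] (2 swaps)

After 2 passes: [23, 32, 20, 41, 55, 69]


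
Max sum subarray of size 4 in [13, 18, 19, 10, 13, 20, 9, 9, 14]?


[0:4]: 60
[1:5]: 60
[2:6]: 62
[3:7]: 52
[4:8]: 51
[5:9]: 52

Max: 62 at [2:6]


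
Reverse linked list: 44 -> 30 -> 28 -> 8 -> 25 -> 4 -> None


Step 1: curr=44, set curr.next=prev(None) | reversed so far: 44
Step 2: curr=30, set curr.next=prev(44) | reversed so far: 30 -> 44
Step 3: curr=28, set curr.next=prev(30) | reversed so far: 28 -> 30 -> 44
Step 4: curr=8, set curr.next=prev(28) | reversed so far: 8 -> 28 -> 30 -> 44
Step 5: curr=25, set curr.next=prev(8) | reversed so far: 25 -> 8 -> 28 -> 30 -> 44
Step 6: curr=4, set curr.next=prev(25) | reversed so far: 4 -> 25 -> 8 -> 28 -> 30 -> 44

4 -> 25 -> 8 -> 28 -> 30 -> 44 -> None


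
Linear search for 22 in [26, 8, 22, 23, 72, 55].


i=0: 26!=22
i=1: 8!=22
i=2: 22==22 found!

Found at 2, 3 comps


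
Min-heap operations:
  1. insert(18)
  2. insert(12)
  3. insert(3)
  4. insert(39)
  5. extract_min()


insert(18) -> [18]
insert(12) -> [12, 18]
insert(3) -> [3, 18, 12]
insert(39) -> [3, 18, 12, 39]
extract_min()->3, [12, 18, 39]

Final heap: [12, 18, 39]


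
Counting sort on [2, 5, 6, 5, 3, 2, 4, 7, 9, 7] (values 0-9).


Input: [2, 5, 6, 5, 3, 2, 4, 7, 9, 7]
Counts: [0, 0, 2, 1, 1, 2, 1, 2, 0, 1]

Sorted: [2, 2, 3, 4, 5, 5, 6, 7, 7, 9]


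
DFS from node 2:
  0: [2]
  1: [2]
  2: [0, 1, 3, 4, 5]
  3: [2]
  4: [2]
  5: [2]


Visit 2, push [5, 4, 3, 1, 0]
Visit 0, push []
Visit 1, push []
Visit 3, push []
Visit 4, push []
Visit 5, push []

DFS order: [2, 0, 1, 3, 4, 5]


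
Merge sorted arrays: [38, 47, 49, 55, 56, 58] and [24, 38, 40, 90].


Take 24 from B
Take 38 from A
Take 38 from B
Take 40 from B
Take 47 from A
Take 49 from A
Take 55 from A
Take 56 from A
Take 58 from A

Merged: [24, 38, 38, 40, 47, 49, 55, 56, 58, 90]


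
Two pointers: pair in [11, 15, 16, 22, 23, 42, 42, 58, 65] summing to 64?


lo=0(11)+hi=8(65)=76
lo=0(11)+hi=7(58)=69
lo=0(11)+hi=6(42)=53
lo=1(15)+hi=6(42)=57
lo=2(16)+hi=6(42)=58
lo=3(22)+hi=6(42)=64

Yes: 22+42=64


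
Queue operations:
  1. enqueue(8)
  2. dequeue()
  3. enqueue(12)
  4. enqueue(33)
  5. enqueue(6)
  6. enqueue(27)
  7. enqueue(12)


enqueue(8) -> [8]
dequeue()->8, []
enqueue(12) -> [12]
enqueue(33) -> [12, 33]
enqueue(6) -> [12, 33, 6]
enqueue(27) -> [12, 33, 6, 27]
enqueue(12) -> [12, 33, 6, 27, 12]

Final queue: [12, 33, 6, 27, 12]


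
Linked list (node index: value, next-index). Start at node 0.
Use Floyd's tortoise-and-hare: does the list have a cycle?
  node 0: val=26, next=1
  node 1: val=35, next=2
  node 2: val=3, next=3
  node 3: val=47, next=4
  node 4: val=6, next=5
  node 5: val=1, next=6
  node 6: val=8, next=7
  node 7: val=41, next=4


Floyd's tortoise (slow, +1) and hare (fast, +2):
  init: slow=0, fast=0
  step 1: slow=1, fast=2
  step 2: slow=2, fast=4
  step 3: slow=3, fast=6
  step 4: slow=4, fast=4
  slow == fast at node 4: cycle detected

Cycle: yes


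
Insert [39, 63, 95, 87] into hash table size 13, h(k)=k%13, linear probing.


Insert 39: h=0 -> slot 0
Insert 63: h=11 -> slot 11
Insert 95: h=4 -> slot 4
Insert 87: h=9 -> slot 9

Table: [39, None, None, None, 95, None, None, None, None, 87, None, 63, None]


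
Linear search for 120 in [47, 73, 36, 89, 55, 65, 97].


i=0: 47!=120
i=1: 73!=120
i=2: 36!=120
i=3: 89!=120
i=4: 55!=120
i=5: 65!=120
i=6: 97!=120

Not found, 7 comps


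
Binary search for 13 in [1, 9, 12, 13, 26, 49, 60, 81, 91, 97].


Step 1: lo=0, hi=9, mid=4, val=26
Step 2: lo=0, hi=3, mid=1, val=9
Step 3: lo=2, hi=3, mid=2, val=12
Step 4: lo=3, hi=3, mid=3, val=13

Found at index 3


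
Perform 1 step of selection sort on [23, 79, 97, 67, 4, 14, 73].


Initial: [23, 79, 97, 67, 4, 14, 73]
Step 1: min=4 at 4
  Swap: [4, 79, 97, 67, 23, 14, 73]

After 1 step: [4, 79, 97, 67, 23, 14, 73]


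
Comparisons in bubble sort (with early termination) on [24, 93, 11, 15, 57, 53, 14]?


Algorithm: bubble sort (with early termination)
Input: [24, 93, 11, 15, 57, 53, 14]
Sorted: [11, 14, 15, 24, 53, 57, 93]

21


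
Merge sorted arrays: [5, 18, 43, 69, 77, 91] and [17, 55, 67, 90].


Take 5 from A
Take 17 from B
Take 18 from A
Take 43 from A
Take 55 from B
Take 67 from B
Take 69 from A
Take 77 from A
Take 90 from B

Merged: [5, 17, 18, 43, 55, 67, 69, 77, 90, 91]


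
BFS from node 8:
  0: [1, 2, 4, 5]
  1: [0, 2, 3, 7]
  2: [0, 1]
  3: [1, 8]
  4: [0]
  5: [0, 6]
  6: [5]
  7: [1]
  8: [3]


Visit 8, enqueue [3]
Visit 3, enqueue [1]
Visit 1, enqueue [0, 2, 7]
Visit 0, enqueue [4, 5]
Visit 2, enqueue []
Visit 7, enqueue []
Visit 4, enqueue []
Visit 5, enqueue [6]
Visit 6, enqueue []

BFS order: [8, 3, 1, 0, 2, 7, 4, 5, 6]


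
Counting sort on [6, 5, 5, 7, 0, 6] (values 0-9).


Input: [6, 5, 5, 7, 0, 6]
Counts: [1, 0, 0, 0, 0, 2, 2, 1, 0, 0]

Sorted: [0, 5, 5, 6, 6, 7]


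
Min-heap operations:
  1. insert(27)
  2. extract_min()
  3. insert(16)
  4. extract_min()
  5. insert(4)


insert(27) -> [27]
extract_min()->27, []
insert(16) -> [16]
extract_min()->16, []
insert(4) -> [4]

Final heap: [4]


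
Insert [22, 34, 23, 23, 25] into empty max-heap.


Insert 22: [22]
Insert 34: [34, 22]
Insert 23: [34, 22, 23]
Insert 23: [34, 23, 23, 22]
Insert 25: [34, 25, 23, 22, 23]

Final heap: [34, 25, 23, 22, 23]


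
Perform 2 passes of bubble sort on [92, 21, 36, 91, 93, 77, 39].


Initial: [92, 21, 36, 91, 93, 77, 39]
Pass 1: [21, 36, 91, 92, 77, 39, 93] (5 swaps)
Pass 2: [21, 36, 91, 77, 39, 92, 93] (2 swaps)

After 2 passes: [21, 36, 91, 77, 39, 92, 93]


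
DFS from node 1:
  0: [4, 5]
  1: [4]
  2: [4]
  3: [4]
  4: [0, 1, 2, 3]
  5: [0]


Visit 1, push [4]
Visit 4, push [3, 2, 0]
Visit 0, push [5]
Visit 5, push []
Visit 2, push []
Visit 3, push []

DFS order: [1, 4, 0, 5, 2, 3]


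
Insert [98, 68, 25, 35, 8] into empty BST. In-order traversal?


Insert 98: root
Insert 68: L from 98
Insert 25: L from 98 -> L from 68
Insert 35: L from 98 -> L from 68 -> R from 25
Insert 8: L from 98 -> L from 68 -> L from 25

In-order: [8, 25, 35, 68, 98]


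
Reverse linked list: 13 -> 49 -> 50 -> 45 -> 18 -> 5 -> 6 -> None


Step 1: curr=13, set curr.next=prev(None) | reversed so far: 13
Step 2: curr=49, set curr.next=prev(13) | reversed so far: 49 -> 13
Step 3: curr=50, set curr.next=prev(49) | reversed so far: 50 -> 49 -> 13
Step 4: curr=45, set curr.next=prev(50) | reversed so far: 45 -> 50 -> 49 -> 13
Step 5: curr=18, set curr.next=prev(45) | reversed so far: 18 -> 45 -> 50 -> 49 -> 13
Step 6: curr=5, set curr.next=prev(18) | reversed so far: 5 -> 18 -> 45 -> 50 -> 49 -> 13
Step 7: curr=6, set curr.next=prev(5) | reversed so far: 6 -> 5 -> 18 -> 45 -> 50 -> 49 -> 13

6 -> 5 -> 18 -> 45 -> 50 -> 49 -> 13 -> None


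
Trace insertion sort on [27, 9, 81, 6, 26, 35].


Initial: [27, 9, 81, 6, 26, 35]
Insert 9: [9, 27, 81, 6, 26, 35]
Insert 81: [9, 27, 81, 6, 26, 35]
Insert 6: [6, 9, 27, 81, 26, 35]
Insert 26: [6, 9, 26, 27, 81, 35]
Insert 35: [6, 9, 26, 27, 35, 81]

Sorted: [6, 9, 26, 27, 35, 81]


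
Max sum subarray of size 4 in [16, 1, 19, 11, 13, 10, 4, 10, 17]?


[0:4]: 47
[1:5]: 44
[2:6]: 53
[3:7]: 38
[4:8]: 37
[5:9]: 41

Max: 53 at [2:6]


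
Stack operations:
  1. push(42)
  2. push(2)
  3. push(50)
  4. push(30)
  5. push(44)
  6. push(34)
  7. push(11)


push(42) -> [42]
push(2) -> [42, 2]
push(50) -> [42, 2, 50]
push(30) -> [42, 2, 50, 30]
push(44) -> [42, 2, 50, 30, 44]
push(34) -> [42, 2, 50, 30, 44, 34]
push(11) -> [42, 2, 50, 30, 44, 34, 11]

Final stack: [42, 2, 50, 30, 44, 34, 11]


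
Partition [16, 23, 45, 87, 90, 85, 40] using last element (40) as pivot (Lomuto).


Pivot: 40
  16 <= 40: advance i (no swap)
  23 <= 40: advance i (no swap)
Place pivot at 2: [16, 23, 40, 87, 90, 85, 45]

Partitioned: [16, 23, 40, 87, 90, 85, 45]


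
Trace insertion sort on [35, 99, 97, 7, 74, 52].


Initial: [35, 99, 97, 7, 74, 52]
Insert 99: [35, 99, 97, 7, 74, 52]
Insert 97: [35, 97, 99, 7, 74, 52]
Insert 7: [7, 35, 97, 99, 74, 52]
Insert 74: [7, 35, 74, 97, 99, 52]
Insert 52: [7, 35, 52, 74, 97, 99]

Sorted: [7, 35, 52, 74, 97, 99]


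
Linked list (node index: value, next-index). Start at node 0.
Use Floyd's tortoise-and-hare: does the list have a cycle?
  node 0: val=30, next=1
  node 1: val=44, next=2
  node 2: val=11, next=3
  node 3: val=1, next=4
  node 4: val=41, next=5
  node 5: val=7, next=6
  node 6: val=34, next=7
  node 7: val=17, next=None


Floyd's tortoise (slow, +1) and hare (fast, +2):
  init: slow=0, fast=0
  step 1: slow=1, fast=2
  step 2: slow=2, fast=4
  step 3: slow=3, fast=6
  step 4: fast 6->7->None, no cycle

Cycle: no


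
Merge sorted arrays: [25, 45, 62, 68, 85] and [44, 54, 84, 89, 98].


Take 25 from A
Take 44 from B
Take 45 from A
Take 54 from B
Take 62 from A
Take 68 from A
Take 84 from B
Take 85 from A

Merged: [25, 44, 45, 54, 62, 68, 84, 85, 89, 98]


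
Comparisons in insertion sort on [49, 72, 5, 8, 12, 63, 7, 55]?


Algorithm: insertion sort
Input: [49, 72, 5, 8, 12, 63, 7, 55]
Sorted: [5, 7, 8, 12, 49, 55, 63, 72]

20


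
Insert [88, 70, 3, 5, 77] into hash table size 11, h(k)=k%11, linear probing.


Insert 88: h=0 -> slot 0
Insert 70: h=4 -> slot 4
Insert 3: h=3 -> slot 3
Insert 5: h=5 -> slot 5
Insert 77: h=0, 1 probes -> slot 1

Table: [88, 77, None, 3, 70, 5, None, None, None, None, None]


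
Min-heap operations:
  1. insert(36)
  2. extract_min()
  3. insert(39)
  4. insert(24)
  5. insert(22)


insert(36) -> [36]
extract_min()->36, []
insert(39) -> [39]
insert(24) -> [24, 39]
insert(22) -> [22, 39, 24]

Final heap: [22, 39, 24]


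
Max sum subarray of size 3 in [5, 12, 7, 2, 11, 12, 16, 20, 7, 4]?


[0:3]: 24
[1:4]: 21
[2:5]: 20
[3:6]: 25
[4:7]: 39
[5:8]: 48
[6:9]: 43
[7:10]: 31

Max: 48 at [5:8]


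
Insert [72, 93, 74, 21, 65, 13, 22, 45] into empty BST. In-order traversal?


Insert 72: root
Insert 93: R from 72
Insert 74: R from 72 -> L from 93
Insert 21: L from 72
Insert 65: L from 72 -> R from 21
Insert 13: L from 72 -> L from 21
Insert 22: L from 72 -> R from 21 -> L from 65
Insert 45: L from 72 -> R from 21 -> L from 65 -> R from 22

In-order: [13, 21, 22, 45, 65, 72, 74, 93]


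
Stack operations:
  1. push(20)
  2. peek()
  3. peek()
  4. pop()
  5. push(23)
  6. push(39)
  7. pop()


push(20) -> [20]
peek()->20
peek()->20
pop()->20, []
push(23) -> [23]
push(39) -> [23, 39]
pop()->39, [23]

Final stack: [23]


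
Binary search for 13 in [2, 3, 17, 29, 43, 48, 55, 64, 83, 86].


Step 1: lo=0, hi=9, mid=4, val=43
Step 2: lo=0, hi=3, mid=1, val=3
Step 3: lo=2, hi=3, mid=2, val=17

Not found


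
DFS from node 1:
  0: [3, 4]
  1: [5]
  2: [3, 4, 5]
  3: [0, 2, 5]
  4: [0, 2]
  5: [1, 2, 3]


Visit 1, push [5]
Visit 5, push [3, 2]
Visit 2, push [4, 3]
Visit 3, push [0]
Visit 0, push [4]
Visit 4, push []

DFS order: [1, 5, 2, 3, 0, 4]


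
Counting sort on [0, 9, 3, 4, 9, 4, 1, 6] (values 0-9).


Input: [0, 9, 3, 4, 9, 4, 1, 6]
Counts: [1, 1, 0, 1, 2, 0, 1, 0, 0, 2]

Sorted: [0, 1, 3, 4, 4, 6, 9, 9]


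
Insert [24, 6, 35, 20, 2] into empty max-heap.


Insert 24: [24]
Insert 6: [24, 6]
Insert 35: [35, 6, 24]
Insert 20: [35, 20, 24, 6]
Insert 2: [35, 20, 24, 6, 2]

Final heap: [35, 20, 24, 6, 2]


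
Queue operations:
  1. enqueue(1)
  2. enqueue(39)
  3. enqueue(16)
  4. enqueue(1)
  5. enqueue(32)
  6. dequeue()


enqueue(1) -> [1]
enqueue(39) -> [1, 39]
enqueue(16) -> [1, 39, 16]
enqueue(1) -> [1, 39, 16, 1]
enqueue(32) -> [1, 39, 16, 1, 32]
dequeue()->1, [39, 16, 1, 32]

Final queue: [39, 16, 1, 32]


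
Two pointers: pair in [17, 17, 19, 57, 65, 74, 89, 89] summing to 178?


lo=0(17)+hi=7(89)=106
lo=1(17)+hi=7(89)=106
lo=2(19)+hi=7(89)=108
lo=3(57)+hi=7(89)=146
lo=4(65)+hi=7(89)=154
lo=5(74)+hi=7(89)=163
lo=6(89)+hi=7(89)=178

Yes: 89+89=178


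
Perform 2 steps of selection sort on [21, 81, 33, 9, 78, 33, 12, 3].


Initial: [21, 81, 33, 9, 78, 33, 12, 3]
Step 1: min=3 at 7
  Swap: [3, 81, 33, 9, 78, 33, 12, 21]
Step 2: min=9 at 3
  Swap: [3, 9, 33, 81, 78, 33, 12, 21]

After 2 steps: [3, 9, 33, 81, 78, 33, 12, 21]


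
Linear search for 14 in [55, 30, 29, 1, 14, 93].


i=0: 55!=14
i=1: 30!=14
i=2: 29!=14
i=3: 1!=14
i=4: 14==14 found!

Found at 4, 5 comps


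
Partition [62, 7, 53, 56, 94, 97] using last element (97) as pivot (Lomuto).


Pivot: 97
  62 <= 97: advance i (no swap)
  7 <= 97: advance i (no swap)
  53 <= 97: advance i (no swap)
  56 <= 97: advance i (no swap)
  94 <= 97: advance i (no swap)
Place pivot at 5: [62, 7, 53, 56, 94, 97]

Partitioned: [62, 7, 53, 56, 94, 97]


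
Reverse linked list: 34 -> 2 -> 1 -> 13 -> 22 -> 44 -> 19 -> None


Step 1: curr=34, set curr.next=prev(None) | reversed so far: 34
Step 2: curr=2, set curr.next=prev(34) | reversed so far: 2 -> 34
Step 3: curr=1, set curr.next=prev(2) | reversed so far: 1 -> 2 -> 34
Step 4: curr=13, set curr.next=prev(1) | reversed so far: 13 -> 1 -> 2 -> 34
Step 5: curr=22, set curr.next=prev(13) | reversed so far: 22 -> 13 -> 1 -> 2 -> 34
Step 6: curr=44, set curr.next=prev(22) | reversed so far: 44 -> 22 -> 13 -> 1 -> 2 -> 34
Step 7: curr=19, set curr.next=prev(44) | reversed so far: 19 -> 44 -> 22 -> 13 -> 1 -> 2 -> 34

19 -> 44 -> 22 -> 13 -> 1 -> 2 -> 34 -> None


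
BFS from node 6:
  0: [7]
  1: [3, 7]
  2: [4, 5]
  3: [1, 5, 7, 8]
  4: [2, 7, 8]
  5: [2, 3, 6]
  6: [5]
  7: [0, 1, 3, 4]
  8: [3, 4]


Visit 6, enqueue [5]
Visit 5, enqueue [2, 3]
Visit 2, enqueue [4]
Visit 3, enqueue [1, 7, 8]
Visit 4, enqueue []
Visit 1, enqueue []
Visit 7, enqueue [0]
Visit 8, enqueue []
Visit 0, enqueue []

BFS order: [6, 5, 2, 3, 4, 1, 7, 8, 0]


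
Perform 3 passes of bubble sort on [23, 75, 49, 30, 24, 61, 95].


Initial: [23, 75, 49, 30, 24, 61, 95]
Pass 1: [23, 49, 30, 24, 61, 75, 95] (4 swaps)
Pass 2: [23, 30, 24, 49, 61, 75, 95] (2 swaps)
Pass 3: [23, 24, 30, 49, 61, 75, 95] (1 swaps)

After 3 passes: [23, 24, 30, 49, 61, 75, 95]


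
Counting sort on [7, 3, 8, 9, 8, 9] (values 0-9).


Input: [7, 3, 8, 9, 8, 9]
Counts: [0, 0, 0, 1, 0, 0, 0, 1, 2, 2]

Sorted: [3, 7, 8, 8, 9, 9]


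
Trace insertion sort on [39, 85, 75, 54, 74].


Initial: [39, 85, 75, 54, 74]
Insert 85: [39, 85, 75, 54, 74]
Insert 75: [39, 75, 85, 54, 74]
Insert 54: [39, 54, 75, 85, 74]
Insert 74: [39, 54, 74, 75, 85]

Sorted: [39, 54, 74, 75, 85]


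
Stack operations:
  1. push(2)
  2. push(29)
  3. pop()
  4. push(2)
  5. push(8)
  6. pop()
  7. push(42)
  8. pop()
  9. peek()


push(2) -> [2]
push(29) -> [2, 29]
pop()->29, [2]
push(2) -> [2, 2]
push(8) -> [2, 2, 8]
pop()->8, [2, 2]
push(42) -> [2, 2, 42]
pop()->42, [2, 2]
peek()->2

Final stack: [2, 2]


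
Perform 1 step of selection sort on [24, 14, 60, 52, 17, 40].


Initial: [24, 14, 60, 52, 17, 40]
Step 1: min=14 at 1
  Swap: [14, 24, 60, 52, 17, 40]

After 1 step: [14, 24, 60, 52, 17, 40]


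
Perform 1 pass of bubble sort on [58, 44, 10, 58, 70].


Initial: [58, 44, 10, 58, 70]
Pass 1: [44, 10, 58, 58, 70] (2 swaps)

After 1 pass: [44, 10, 58, 58, 70]


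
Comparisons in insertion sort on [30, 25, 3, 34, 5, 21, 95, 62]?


Algorithm: insertion sort
Input: [30, 25, 3, 34, 5, 21, 95, 62]
Sorted: [3, 5, 21, 25, 30, 34, 62, 95]

15


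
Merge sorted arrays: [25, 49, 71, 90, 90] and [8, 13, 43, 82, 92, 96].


Take 8 from B
Take 13 from B
Take 25 from A
Take 43 from B
Take 49 from A
Take 71 from A
Take 82 from B
Take 90 from A
Take 90 from A

Merged: [8, 13, 25, 43, 49, 71, 82, 90, 90, 92, 96]


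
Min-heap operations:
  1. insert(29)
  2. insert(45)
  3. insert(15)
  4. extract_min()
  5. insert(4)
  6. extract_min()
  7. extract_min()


insert(29) -> [29]
insert(45) -> [29, 45]
insert(15) -> [15, 45, 29]
extract_min()->15, [29, 45]
insert(4) -> [4, 45, 29]
extract_min()->4, [29, 45]
extract_min()->29, [45]

Final heap: [45]


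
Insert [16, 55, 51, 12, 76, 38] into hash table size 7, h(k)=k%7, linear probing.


Insert 16: h=2 -> slot 2
Insert 55: h=6 -> slot 6
Insert 51: h=2, 1 probes -> slot 3
Insert 12: h=5 -> slot 5
Insert 76: h=6, 1 probes -> slot 0
Insert 38: h=3, 1 probes -> slot 4

Table: [76, None, 16, 51, 38, 12, 55]


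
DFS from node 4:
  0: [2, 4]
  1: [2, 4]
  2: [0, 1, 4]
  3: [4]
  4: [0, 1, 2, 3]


Visit 4, push [3, 2, 1, 0]
Visit 0, push [2]
Visit 2, push [1]
Visit 1, push []
Visit 3, push []

DFS order: [4, 0, 2, 1, 3]


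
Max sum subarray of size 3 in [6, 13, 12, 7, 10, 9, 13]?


[0:3]: 31
[1:4]: 32
[2:5]: 29
[3:6]: 26
[4:7]: 32

Max: 32 at [1:4]


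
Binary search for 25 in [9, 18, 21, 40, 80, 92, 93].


Step 1: lo=0, hi=6, mid=3, val=40
Step 2: lo=0, hi=2, mid=1, val=18
Step 3: lo=2, hi=2, mid=2, val=21

Not found


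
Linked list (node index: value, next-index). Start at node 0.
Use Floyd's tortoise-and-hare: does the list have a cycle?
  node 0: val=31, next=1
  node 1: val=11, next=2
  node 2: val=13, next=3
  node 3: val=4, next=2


Floyd's tortoise (slow, +1) and hare (fast, +2):
  init: slow=0, fast=0
  step 1: slow=1, fast=2
  step 2: slow=2, fast=2
  slow == fast at node 2: cycle detected

Cycle: yes


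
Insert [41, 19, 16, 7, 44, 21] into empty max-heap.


Insert 41: [41]
Insert 19: [41, 19]
Insert 16: [41, 19, 16]
Insert 7: [41, 19, 16, 7]
Insert 44: [44, 41, 16, 7, 19]
Insert 21: [44, 41, 21, 7, 19, 16]

Final heap: [44, 41, 21, 7, 19, 16]


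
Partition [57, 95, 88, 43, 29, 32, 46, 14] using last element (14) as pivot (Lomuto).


Pivot: 14
Place pivot at 0: [14, 95, 88, 43, 29, 32, 46, 57]

Partitioned: [14, 95, 88, 43, 29, 32, 46, 57]


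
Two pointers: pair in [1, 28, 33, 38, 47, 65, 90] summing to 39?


lo=0(1)+hi=6(90)=91
lo=0(1)+hi=5(65)=66
lo=0(1)+hi=4(47)=48
lo=0(1)+hi=3(38)=39

Yes: 1+38=39


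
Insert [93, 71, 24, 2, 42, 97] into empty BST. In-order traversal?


Insert 93: root
Insert 71: L from 93
Insert 24: L from 93 -> L from 71
Insert 2: L from 93 -> L from 71 -> L from 24
Insert 42: L from 93 -> L from 71 -> R from 24
Insert 97: R from 93

In-order: [2, 24, 42, 71, 93, 97]


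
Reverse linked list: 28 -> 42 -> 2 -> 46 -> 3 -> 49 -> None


Step 1: curr=28, set curr.next=prev(None) | reversed so far: 28
Step 2: curr=42, set curr.next=prev(28) | reversed so far: 42 -> 28
Step 3: curr=2, set curr.next=prev(42) | reversed so far: 2 -> 42 -> 28
Step 4: curr=46, set curr.next=prev(2) | reversed so far: 46 -> 2 -> 42 -> 28
Step 5: curr=3, set curr.next=prev(46) | reversed so far: 3 -> 46 -> 2 -> 42 -> 28
Step 6: curr=49, set curr.next=prev(3) | reversed so far: 49 -> 3 -> 46 -> 2 -> 42 -> 28

49 -> 3 -> 46 -> 2 -> 42 -> 28 -> None


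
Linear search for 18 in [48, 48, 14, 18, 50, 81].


i=0: 48!=18
i=1: 48!=18
i=2: 14!=18
i=3: 18==18 found!

Found at 3, 4 comps


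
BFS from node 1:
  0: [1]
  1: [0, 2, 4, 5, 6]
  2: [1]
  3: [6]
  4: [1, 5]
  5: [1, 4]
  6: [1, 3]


Visit 1, enqueue [0, 2, 4, 5, 6]
Visit 0, enqueue []
Visit 2, enqueue []
Visit 4, enqueue []
Visit 5, enqueue []
Visit 6, enqueue [3]
Visit 3, enqueue []

BFS order: [1, 0, 2, 4, 5, 6, 3]


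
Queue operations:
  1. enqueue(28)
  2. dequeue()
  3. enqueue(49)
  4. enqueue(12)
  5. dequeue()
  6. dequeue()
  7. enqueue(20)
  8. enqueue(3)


enqueue(28) -> [28]
dequeue()->28, []
enqueue(49) -> [49]
enqueue(12) -> [49, 12]
dequeue()->49, [12]
dequeue()->12, []
enqueue(20) -> [20]
enqueue(3) -> [20, 3]

Final queue: [20, 3]


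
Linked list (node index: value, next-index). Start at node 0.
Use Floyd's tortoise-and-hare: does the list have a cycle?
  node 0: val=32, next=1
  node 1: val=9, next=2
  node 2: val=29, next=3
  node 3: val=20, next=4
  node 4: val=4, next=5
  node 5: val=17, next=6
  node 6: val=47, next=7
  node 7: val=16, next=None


Floyd's tortoise (slow, +1) and hare (fast, +2):
  init: slow=0, fast=0
  step 1: slow=1, fast=2
  step 2: slow=2, fast=4
  step 3: slow=3, fast=6
  step 4: fast 6->7->None, no cycle

Cycle: no


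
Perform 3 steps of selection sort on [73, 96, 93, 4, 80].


Initial: [73, 96, 93, 4, 80]
Step 1: min=4 at 3
  Swap: [4, 96, 93, 73, 80]
Step 2: min=73 at 3
  Swap: [4, 73, 93, 96, 80]
Step 3: min=80 at 4
  Swap: [4, 73, 80, 96, 93]

After 3 steps: [4, 73, 80, 96, 93]


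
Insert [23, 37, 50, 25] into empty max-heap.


Insert 23: [23]
Insert 37: [37, 23]
Insert 50: [50, 23, 37]
Insert 25: [50, 25, 37, 23]

Final heap: [50, 25, 37, 23]


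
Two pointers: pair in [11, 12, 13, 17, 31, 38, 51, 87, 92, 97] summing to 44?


lo=0(11)+hi=9(97)=108
lo=0(11)+hi=8(92)=103
lo=0(11)+hi=7(87)=98
lo=0(11)+hi=6(51)=62
lo=0(11)+hi=5(38)=49
lo=0(11)+hi=4(31)=42
lo=1(12)+hi=4(31)=43
lo=2(13)+hi=4(31)=44

Yes: 13+31=44


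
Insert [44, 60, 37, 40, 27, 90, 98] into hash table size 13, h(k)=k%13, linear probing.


Insert 44: h=5 -> slot 5
Insert 60: h=8 -> slot 8
Insert 37: h=11 -> slot 11
Insert 40: h=1 -> slot 1
Insert 27: h=1, 1 probes -> slot 2
Insert 90: h=12 -> slot 12
Insert 98: h=7 -> slot 7

Table: [None, 40, 27, None, None, 44, None, 98, 60, None, None, 37, 90]


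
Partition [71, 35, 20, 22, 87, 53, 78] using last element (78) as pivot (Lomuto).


Pivot: 78
  71 <= 78: advance i (no swap)
  35 <= 78: advance i (no swap)
  20 <= 78: advance i (no swap)
  22 <= 78: advance i (no swap)
  53 <= 78: swap -> [71, 35, 20, 22, 53, 87, 78]
Place pivot at 5: [71, 35, 20, 22, 53, 78, 87]

Partitioned: [71, 35, 20, 22, 53, 78, 87]


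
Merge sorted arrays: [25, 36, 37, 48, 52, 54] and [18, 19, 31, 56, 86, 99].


Take 18 from B
Take 19 from B
Take 25 from A
Take 31 from B
Take 36 from A
Take 37 from A
Take 48 from A
Take 52 from A
Take 54 from A

Merged: [18, 19, 25, 31, 36, 37, 48, 52, 54, 56, 86, 99]


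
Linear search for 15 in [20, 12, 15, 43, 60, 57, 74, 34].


i=0: 20!=15
i=1: 12!=15
i=2: 15==15 found!

Found at 2, 3 comps


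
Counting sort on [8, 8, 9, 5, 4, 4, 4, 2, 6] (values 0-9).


Input: [8, 8, 9, 5, 4, 4, 4, 2, 6]
Counts: [0, 0, 1, 0, 3, 1, 1, 0, 2, 1]

Sorted: [2, 4, 4, 4, 5, 6, 8, 8, 9]


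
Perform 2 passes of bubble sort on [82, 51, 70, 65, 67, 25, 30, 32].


Initial: [82, 51, 70, 65, 67, 25, 30, 32]
Pass 1: [51, 70, 65, 67, 25, 30, 32, 82] (7 swaps)
Pass 2: [51, 65, 67, 25, 30, 32, 70, 82] (5 swaps)

After 2 passes: [51, 65, 67, 25, 30, 32, 70, 82]


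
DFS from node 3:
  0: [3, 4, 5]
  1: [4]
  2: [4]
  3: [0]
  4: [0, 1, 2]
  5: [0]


Visit 3, push [0]
Visit 0, push [5, 4]
Visit 4, push [2, 1]
Visit 1, push []
Visit 2, push []
Visit 5, push []

DFS order: [3, 0, 4, 1, 2, 5]


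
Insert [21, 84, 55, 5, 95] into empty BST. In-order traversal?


Insert 21: root
Insert 84: R from 21
Insert 55: R from 21 -> L from 84
Insert 5: L from 21
Insert 95: R from 21 -> R from 84

In-order: [5, 21, 55, 84, 95]


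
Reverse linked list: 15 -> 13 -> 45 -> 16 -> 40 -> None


Step 1: curr=15, set curr.next=prev(None) | reversed so far: 15
Step 2: curr=13, set curr.next=prev(15) | reversed so far: 13 -> 15
Step 3: curr=45, set curr.next=prev(13) | reversed so far: 45 -> 13 -> 15
Step 4: curr=16, set curr.next=prev(45) | reversed so far: 16 -> 45 -> 13 -> 15
Step 5: curr=40, set curr.next=prev(16) | reversed so far: 40 -> 16 -> 45 -> 13 -> 15

40 -> 16 -> 45 -> 13 -> 15 -> None


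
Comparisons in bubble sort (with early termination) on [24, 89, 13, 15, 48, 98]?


Algorithm: bubble sort (with early termination)
Input: [24, 89, 13, 15, 48, 98]
Sorted: [13, 15, 24, 48, 89, 98]

12


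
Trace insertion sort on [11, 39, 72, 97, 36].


Initial: [11, 39, 72, 97, 36]
Insert 39: [11, 39, 72, 97, 36]
Insert 72: [11, 39, 72, 97, 36]
Insert 97: [11, 39, 72, 97, 36]
Insert 36: [11, 36, 39, 72, 97]

Sorted: [11, 36, 39, 72, 97]


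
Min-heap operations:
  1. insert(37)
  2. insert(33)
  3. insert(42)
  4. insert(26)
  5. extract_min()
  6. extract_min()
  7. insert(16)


insert(37) -> [37]
insert(33) -> [33, 37]
insert(42) -> [33, 37, 42]
insert(26) -> [26, 33, 42, 37]
extract_min()->26, [33, 37, 42]
extract_min()->33, [37, 42]
insert(16) -> [16, 42, 37]

Final heap: [16, 42, 37]


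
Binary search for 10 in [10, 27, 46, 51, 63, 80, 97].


Step 1: lo=0, hi=6, mid=3, val=51
Step 2: lo=0, hi=2, mid=1, val=27
Step 3: lo=0, hi=0, mid=0, val=10

Found at index 0


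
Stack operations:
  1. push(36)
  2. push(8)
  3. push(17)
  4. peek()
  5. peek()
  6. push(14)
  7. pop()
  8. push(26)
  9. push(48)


push(36) -> [36]
push(8) -> [36, 8]
push(17) -> [36, 8, 17]
peek()->17
peek()->17
push(14) -> [36, 8, 17, 14]
pop()->14, [36, 8, 17]
push(26) -> [36, 8, 17, 26]
push(48) -> [36, 8, 17, 26, 48]

Final stack: [36, 8, 17, 26, 48]


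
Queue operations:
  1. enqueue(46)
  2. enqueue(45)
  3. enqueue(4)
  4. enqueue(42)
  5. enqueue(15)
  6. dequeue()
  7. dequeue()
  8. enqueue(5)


enqueue(46) -> [46]
enqueue(45) -> [46, 45]
enqueue(4) -> [46, 45, 4]
enqueue(42) -> [46, 45, 4, 42]
enqueue(15) -> [46, 45, 4, 42, 15]
dequeue()->46, [45, 4, 42, 15]
dequeue()->45, [4, 42, 15]
enqueue(5) -> [4, 42, 15, 5]

Final queue: [4, 42, 15, 5]


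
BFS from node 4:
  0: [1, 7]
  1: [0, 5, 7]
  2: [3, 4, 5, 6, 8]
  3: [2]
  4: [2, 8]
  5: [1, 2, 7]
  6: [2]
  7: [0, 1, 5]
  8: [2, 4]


Visit 4, enqueue [2, 8]
Visit 2, enqueue [3, 5, 6]
Visit 8, enqueue []
Visit 3, enqueue []
Visit 5, enqueue [1, 7]
Visit 6, enqueue []
Visit 1, enqueue [0]
Visit 7, enqueue []
Visit 0, enqueue []

BFS order: [4, 2, 8, 3, 5, 6, 1, 7, 0]


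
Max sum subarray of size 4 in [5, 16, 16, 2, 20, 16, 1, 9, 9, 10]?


[0:4]: 39
[1:5]: 54
[2:6]: 54
[3:7]: 39
[4:8]: 46
[5:9]: 35
[6:10]: 29

Max: 54 at [1:5]


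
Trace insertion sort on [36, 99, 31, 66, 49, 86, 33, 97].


Initial: [36, 99, 31, 66, 49, 86, 33, 97]
Insert 99: [36, 99, 31, 66, 49, 86, 33, 97]
Insert 31: [31, 36, 99, 66, 49, 86, 33, 97]
Insert 66: [31, 36, 66, 99, 49, 86, 33, 97]
Insert 49: [31, 36, 49, 66, 99, 86, 33, 97]
Insert 86: [31, 36, 49, 66, 86, 99, 33, 97]
Insert 33: [31, 33, 36, 49, 66, 86, 99, 97]
Insert 97: [31, 33, 36, 49, 66, 86, 97, 99]

Sorted: [31, 33, 36, 49, 66, 86, 97, 99]


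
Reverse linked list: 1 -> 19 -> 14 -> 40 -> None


Step 1: curr=1, set curr.next=prev(None) | reversed so far: 1
Step 2: curr=19, set curr.next=prev(1) | reversed so far: 19 -> 1
Step 3: curr=14, set curr.next=prev(19) | reversed so far: 14 -> 19 -> 1
Step 4: curr=40, set curr.next=prev(14) | reversed so far: 40 -> 14 -> 19 -> 1

40 -> 14 -> 19 -> 1 -> None


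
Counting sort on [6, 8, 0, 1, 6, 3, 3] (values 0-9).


Input: [6, 8, 0, 1, 6, 3, 3]
Counts: [1, 1, 0, 2, 0, 0, 2, 0, 1, 0]

Sorted: [0, 1, 3, 3, 6, 6, 8]


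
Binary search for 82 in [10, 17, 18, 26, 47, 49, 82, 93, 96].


Step 1: lo=0, hi=8, mid=4, val=47
Step 2: lo=5, hi=8, mid=6, val=82

Found at index 6


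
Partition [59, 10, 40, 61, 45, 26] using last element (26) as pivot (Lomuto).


Pivot: 26
  10 <= 26: swap -> [10, 59, 40, 61, 45, 26]
Place pivot at 1: [10, 26, 40, 61, 45, 59]

Partitioned: [10, 26, 40, 61, 45, 59]


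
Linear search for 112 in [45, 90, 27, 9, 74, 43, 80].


i=0: 45!=112
i=1: 90!=112
i=2: 27!=112
i=3: 9!=112
i=4: 74!=112
i=5: 43!=112
i=6: 80!=112

Not found, 7 comps


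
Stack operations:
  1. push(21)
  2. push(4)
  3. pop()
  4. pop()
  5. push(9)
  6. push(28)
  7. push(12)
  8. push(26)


push(21) -> [21]
push(4) -> [21, 4]
pop()->4, [21]
pop()->21, []
push(9) -> [9]
push(28) -> [9, 28]
push(12) -> [9, 28, 12]
push(26) -> [9, 28, 12, 26]

Final stack: [9, 28, 12, 26]


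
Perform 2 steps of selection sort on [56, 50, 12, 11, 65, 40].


Initial: [56, 50, 12, 11, 65, 40]
Step 1: min=11 at 3
  Swap: [11, 50, 12, 56, 65, 40]
Step 2: min=12 at 2
  Swap: [11, 12, 50, 56, 65, 40]

After 2 steps: [11, 12, 50, 56, 65, 40]


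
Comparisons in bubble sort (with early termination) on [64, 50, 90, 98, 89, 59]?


Algorithm: bubble sort (with early termination)
Input: [64, 50, 90, 98, 89, 59]
Sorted: [50, 59, 64, 89, 90, 98]

15


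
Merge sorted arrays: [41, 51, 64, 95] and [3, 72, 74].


Take 3 from B
Take 41 from A
Take 51 from A
Take 64 from A
Take 72 from B
Take 74 from B

Merged: [3, 41, 51, 64, 72, 74, 95]


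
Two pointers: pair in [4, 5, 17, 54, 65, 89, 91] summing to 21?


lo=0(4)+hi=6(91)=95
lo=0(4)+hi=5(89)=93
lo=0(4)+hi=4(65)=69
lo=0(4)+hi=3(54)=58
lo=0(4)+hi=2(17)=21

Yes: 4+17=21


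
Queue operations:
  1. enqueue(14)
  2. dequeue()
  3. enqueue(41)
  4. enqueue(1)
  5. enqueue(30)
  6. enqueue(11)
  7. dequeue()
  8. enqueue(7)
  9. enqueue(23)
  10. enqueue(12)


enqueue(14) -> [14]
dequeue()->14, []
enqueue(41) -> [41]
enqueue(1) -> [41, 1]
enqueue(30) -> [41, 1, 30]
enqueue(11) -> [41, 1, 30, 11]
dequeue()->41, [1, 30, 11]
enqueue(7) -> [1, 30, 11, 7]
enqueue(23) -> [1, 30, 11, 7, 23]
enqueue(12) -> [1, 30, 11, 7, 23, 12]

Final queue: [1, 30, 11, 7, 23, 12]


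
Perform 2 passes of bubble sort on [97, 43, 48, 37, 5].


Initial: [97, 43, 48, 37, 5]
Pass 1: [43, 48, 37, 5, 97] (4 swaps)
Pass 2: [43, 37, 5, 48, 97] (2 swaps)

After 2 passes: [43, 37, 5, 48, 97]


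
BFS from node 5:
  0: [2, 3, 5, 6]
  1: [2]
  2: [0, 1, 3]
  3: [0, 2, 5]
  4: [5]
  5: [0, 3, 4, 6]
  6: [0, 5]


Visit 5, enqueue [0, 3, 4, 6]
Visit 0, enqueue [2]
Visit 3, enqueue []
Visit 4, enqueue []
Visit 6, enqueue []
Visit 2, enqueue [1]
Visit 1, enqueue []

BFS order: [5, 0, 3, 4, 6, 2, 1]


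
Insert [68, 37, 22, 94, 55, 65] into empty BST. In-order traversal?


Insert 68: root
Insert 37: L from 68
Insert 22: L from 68 -> L from 37
Insert 94: R from 68
Insert 55: L from 68 -> R from 37
Insert 65: L from 68 -> R from 37 -> R from 55

In-order: [22, 37, 55, 65, 68, 94]


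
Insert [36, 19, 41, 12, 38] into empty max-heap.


Insert 36: [36]
Insert 19: [36, 19]
Insert 41: [41, 19, 36]
Insert 12: [41, 19, 36, 12]
Insert 38: [41, 38, 36, 12, 19]

Final heap: [41, 38, 36, 12, 19]


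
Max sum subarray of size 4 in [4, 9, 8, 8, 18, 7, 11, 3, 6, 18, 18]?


[0:4]: 29
[1:5]: 43
[2:6]: 41
[3:7]: 44
[4:8]: 39
[5:9]: 27
[6:10]: 38
[7:11]: 45

Max: 45 at [7:11]


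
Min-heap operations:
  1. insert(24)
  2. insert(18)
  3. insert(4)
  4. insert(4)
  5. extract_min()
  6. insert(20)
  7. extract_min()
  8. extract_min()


insert(24) -> [24]
insert(18) -> [18, 24]
insert(4) -> [4, 24, 18]
insert(4) -> [4, 4, 18, 24]
extract_min()->4, [4, 24, 18]
insert(20) -> [4, 20, 18, 24]
extract_min()->4, [18, 20, 24]
extract_min()->18, [20, 24]

Final heap: [20, 24]


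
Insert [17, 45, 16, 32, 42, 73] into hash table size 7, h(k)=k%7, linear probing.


Insert 17: h=3 -> slot 3
Insert 45: h=3, 1 probes -> slot 4
Insert 16: h=2 -> slot 2
Insert 32: h=4, 1 probes -> slot 5
Insert 42: h=0 -> slot 0
Insert 73: h=3, 3 probes -> slot 6

Table: [42, None, 16, 17, 45, 32, 73]


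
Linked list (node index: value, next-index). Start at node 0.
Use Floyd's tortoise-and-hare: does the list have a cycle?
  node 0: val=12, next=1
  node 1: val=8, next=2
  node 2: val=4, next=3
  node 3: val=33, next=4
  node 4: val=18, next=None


Floyd's tortoise (slow, +1) and hare (fast, +2):
  init: slow=0, fast=0
  step 1: slow=1, fast=2
  step 2: slow=2, fast=4
  step 3: fast -> None, no cycle

Cycle: no


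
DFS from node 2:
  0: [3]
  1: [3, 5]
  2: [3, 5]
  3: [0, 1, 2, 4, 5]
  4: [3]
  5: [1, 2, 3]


Visit 2, push [5, 3]
Visit 3, push [5, 4, 1, 0]
Visit 0, push []
Visit 1, push [5]
Visit 5, push []
Visit 4, push []

DFS order: [2, 3, 0, 1, 5, 4]


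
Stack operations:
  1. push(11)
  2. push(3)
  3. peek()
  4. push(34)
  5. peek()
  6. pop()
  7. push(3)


push(11) -> [11]
push(3) -> [11, 3]
peek()->3
push(34) -> [11, 3, 34]
peek()->34
pop()->34, [11, 3]
push(3) -> [11, 3, 3]

Final stack: [11, 3, 3]


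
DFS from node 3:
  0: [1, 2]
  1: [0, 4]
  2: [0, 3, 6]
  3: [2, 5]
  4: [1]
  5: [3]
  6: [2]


Visit 3, push [5, 2]
Visit 2, push [6, 0]
Visit 0, push [1]
Visit 1, push [4]
Visit 4, push []
Visit 6, push []
Visit 5, push []

DFS order: [3, 2, 0, 1, 4, 6, 5]


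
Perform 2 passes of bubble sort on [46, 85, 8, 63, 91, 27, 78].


Initial: [46, 85, 8, 63, 91, 27, 78]
Pass 1: [46, 8, 63, 85, 27, 78, 91] (4 swaps)
Pass 2: [8, 46, 63, 27, 78, 85, 91] (3 swaps)

After 2 passes: [8, 46, 63, 27, 78, 85, 91]


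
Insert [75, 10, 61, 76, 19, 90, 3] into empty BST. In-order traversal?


Insert 75: root
Insert 10: L from 75
Insert 61: L from 75 -> R from 10
Insert 76: R from 75
Insert 19: L from 75 -> R from 10 -> L from 61
Insert 90: R from 75 -> R from 76
Insert 3: L from 75 -> L from 10

In-order: [3, 10, 19, 61, 75, 76, 90]


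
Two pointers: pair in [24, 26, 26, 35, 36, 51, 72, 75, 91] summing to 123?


lo=0(24)+hi=8(91)=115
lo=1(26)+hi=8(91)=117
lo=2(26)+hi=8(91)=117
lo=3(35)+hi=8(91)=126
lo=3(35)+hi=7(75)=110
lo=4(36)+hi=7(75)=111
lo=5(51)+hi=7(75)=126
lo=5(51)+hi=6(72)=123

Yes: 51+72=123


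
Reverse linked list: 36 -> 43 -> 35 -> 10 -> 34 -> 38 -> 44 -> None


Step 1: curr=36, set curr.next=prev(None) | reversed so far: 36
Step 2: curr=43, set curr.next=prev(36) | reversed so far: 43 -> 36
Step 3: curr=35, set curr.next=prev(43) | reversed so far: 35 -> 43 -> 36
Step 4: curr=10, set curr.next=prev(35) | reversed so far: 10 -> 35 -> 43 -> 36
Step 5: curr=34, set curr.next=prev(10) | reversed so far: 34 -> 10 -> 35 -> 43 -> 36
Step 6: curr=38, set curr.next=prev(34) | reversed so far: 38 -> 34 -> 10 -> 35 -> 43 -> 36
Step 7: curr=44, set curr.next=prev(38) | reversed so far: 44 -> 38 -> 34 -> 10 -> 35 -> 43 -> 36

44 -> 38 -> 34 -> 10 -> 35 -> 43 -> 36 -> None


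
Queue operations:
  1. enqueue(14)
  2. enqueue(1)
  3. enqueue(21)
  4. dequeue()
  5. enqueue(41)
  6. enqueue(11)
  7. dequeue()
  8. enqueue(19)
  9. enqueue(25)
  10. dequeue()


enqueue(14) -> [14]
enqueue(1) -> [14, 1]
enqueue(21) -> [14, 1, 21]
dequeue()->14, [1, 21]
enqueue(41) -> [1, 21, 41]
enqueue(11) -> [1, 21, 41, 11]
dequeue()->1, [21, 41, 11]
enqueue(19) -> [21, 41, 11, 19]
enqueue(25) -> [21, 41, 11, 19, 25]
dequeue()->21, [41, 11, 19, 25]

Final queue: [41, 11, 19, 25]


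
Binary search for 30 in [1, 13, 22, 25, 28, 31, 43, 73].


Step 1: lo=0, hi=7, mid=3, val=25
Step 2: lo=4, hi=7, mid=5, val=31
Step 3: lo=4, hi=4, mid=4, val=28

Not found


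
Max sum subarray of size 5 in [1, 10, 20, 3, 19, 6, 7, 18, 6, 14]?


[0:5]: 53
[1:6]: 58
[2:7]: 55
[3:8]: 53
[4:9]: 56
[5:10]: 51

Max: 58 at [1:6]


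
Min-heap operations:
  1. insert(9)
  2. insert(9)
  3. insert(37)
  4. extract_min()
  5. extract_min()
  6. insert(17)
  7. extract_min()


insert(9) -> [9]
insert(9) -> [9, 9]
insert(37) -> [9, 9, 37]
extract_min()->9, [9, 37]
extract_min()->9, [37]
insert(17) -> [17, 37]
extract_min()->17, [37]

Final heap: [37]


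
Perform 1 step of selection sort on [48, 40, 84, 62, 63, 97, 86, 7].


Initial: [48, 40, 84, 62, 63, 97, 86, 7]
Step 1: min=7 at 7
  Swap: [7, 40, 84, 62, 63, 97, 86, 48]

After 1 step: [7, 40, 84, 62, 63, 97, 86, 48]


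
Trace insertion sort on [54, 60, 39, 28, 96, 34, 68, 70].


Initial: [54, 60, 39, 28, 96, 34, 68, 70]
Insert 60: [54, 60, 39, 28, 96, 34, 68, 70]
Insert 39: [39, 54, 60, 28, 96, 34, 68, 70]
Insert 28: [28, 39, 54, 60, 96, 34, 68, 70]
Insert 96: [28, 39, 54, 60, 96, 34, 68, 70]
Insert 34: [28, 34, 39, 54, 60, 96, 68, 70]
Insert 68: [28, 34, 39, 54, 60, 68, 96, 70]
Insert 70: [28, 34, 39, 54, 60, 68, 70, 96]

Sorted: [28, 34, 39, 54, 60, 68, 70, 96]


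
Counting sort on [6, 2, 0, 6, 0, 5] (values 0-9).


Input: [6, 2, 0, 6, 0, 5]
Counts: [2, 0, 1, 0, 0, 1, 2, 0, 0, 0]

Sorted: [0, 0, 2, 5, 6, 6]


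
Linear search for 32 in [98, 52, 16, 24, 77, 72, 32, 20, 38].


i=0: 98!=32
i=1: 52!=32
i=2: 16!=32
i=3: 24!=32
i=4: 77!=32
i=5: 72!=32
i=6: 32==32 found!

Found at 6, 7 comps


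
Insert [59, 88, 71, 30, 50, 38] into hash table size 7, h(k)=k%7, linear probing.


Insert 59: h=3 -> slot 3
Insert 88: h=4 -> slot 4
Insert 71: h=1 -> slot 1
Insert 30: h=2 -> slot 2
Insert 50: h=1, 4 probes -> slot 5
Insert 38: h=3, 3 probes -> slot 6

Table: [None, 71, 30, 59, 88, 50, 38]
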